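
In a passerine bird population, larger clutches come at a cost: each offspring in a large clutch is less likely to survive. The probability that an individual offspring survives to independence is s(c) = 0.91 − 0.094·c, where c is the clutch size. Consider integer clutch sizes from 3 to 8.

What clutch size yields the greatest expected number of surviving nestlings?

Expected surviving nestlings = c × s(c):
  c=3: 3 × 0.628 = 1.884
  c=4: 4 × 0.534 = 2.136
  c=5: 5 × 0.440 = 2.200
  c=6: 6 × 0.346 = 2.076
  c=7: 7 × 0.252 = 1.764
  c=8: 8 × 0.158 = 1.264
Maximum at c = 5 (2.200 surviving nestlings).

5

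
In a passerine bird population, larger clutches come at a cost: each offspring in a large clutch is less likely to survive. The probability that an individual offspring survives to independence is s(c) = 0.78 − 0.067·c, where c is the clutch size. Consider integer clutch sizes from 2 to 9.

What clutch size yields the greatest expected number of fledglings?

Expected fledglings = c × s(c):
  c=2: 2 × 0.646 = 1.292
  c=3: 3 × 0.579 = 1.737
  c=4: 4 × 0.512 = 2.048
  c=5: 5 × 0.445 = 2.225
  c=6: 6 × 0.378 = 2.268
  c=7: 7 × 0.311 = 2.177
  c=8: 8 × 0.244 = 1.952
  c=9: 9 × 0.177 = 1.593
Maximum at c = 6 (2.268 fledglings).

6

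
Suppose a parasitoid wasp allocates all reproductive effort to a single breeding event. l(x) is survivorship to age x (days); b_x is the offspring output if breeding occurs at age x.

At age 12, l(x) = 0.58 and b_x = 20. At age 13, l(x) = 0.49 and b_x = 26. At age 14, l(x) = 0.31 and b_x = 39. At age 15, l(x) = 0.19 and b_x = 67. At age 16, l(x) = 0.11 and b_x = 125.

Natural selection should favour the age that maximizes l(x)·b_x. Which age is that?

16

Expected offspring if breeding at age x = l(x) × b_x:
  age 12: 0.58 × 20 = 11.600
  age 13: 0.49 × 26 = 12.740
  age 14: 0.31 × 39 = 12.090
  age 15: 0.19 × 67 = 12.730
  age 16: 0.11 × 125 = 13.750
Maximum at age 16 (13.750).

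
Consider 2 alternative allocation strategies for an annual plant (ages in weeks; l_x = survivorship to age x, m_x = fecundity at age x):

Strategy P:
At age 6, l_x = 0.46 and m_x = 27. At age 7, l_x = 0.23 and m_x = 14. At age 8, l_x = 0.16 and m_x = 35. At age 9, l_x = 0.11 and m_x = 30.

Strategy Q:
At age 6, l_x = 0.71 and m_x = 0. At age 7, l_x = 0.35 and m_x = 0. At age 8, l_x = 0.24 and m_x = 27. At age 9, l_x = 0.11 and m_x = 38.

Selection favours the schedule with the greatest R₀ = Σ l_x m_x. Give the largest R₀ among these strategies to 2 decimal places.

24.54

Strategy P: R₀ = 0.46×27 + 0.23×14 + 0.16×35 + 0.11×30 = 24.5400
Strategy Q: R₀ = 0.71×0 + 0.35×0 + 0.24×27 + 0.11×38 = 10.6600
Highest R₀: strategy P with 24.5400.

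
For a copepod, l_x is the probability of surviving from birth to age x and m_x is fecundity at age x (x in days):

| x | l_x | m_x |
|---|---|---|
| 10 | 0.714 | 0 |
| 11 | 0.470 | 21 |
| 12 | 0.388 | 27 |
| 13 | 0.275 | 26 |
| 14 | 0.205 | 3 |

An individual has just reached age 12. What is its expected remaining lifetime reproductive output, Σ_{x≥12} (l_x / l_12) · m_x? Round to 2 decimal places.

47.01

l_12 = 0.388. Conditional survival from age 12 to x is l_x / l_12.
  x=12: (0.388/0.388) × 27 = 27.0000
  x=13: (0.275/0.388) × 26 = 18.4278
  x=14: (0.205/0.388) × 3 = 1.5851
Sum = 27.0000 + 18.4278 + 1.5851 = 47.0129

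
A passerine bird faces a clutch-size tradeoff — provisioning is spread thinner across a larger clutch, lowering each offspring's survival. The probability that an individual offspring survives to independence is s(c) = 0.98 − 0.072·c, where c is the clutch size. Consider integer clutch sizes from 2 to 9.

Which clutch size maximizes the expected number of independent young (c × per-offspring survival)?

Expected independent young = c × s(c):
  c=2: 2 × 0.836 = 1.672
  c=3: 3 × 0.764 = 2.292
  c=4: 4 × 0.692 = 2.768
  c=5: 5 × 0.620 = 3.100
  c=6: 6 × 0.548 = 3.288
  c=7: 7 × 0.476 = 3.332
  c=8: 8 × 0.404 = 3.232
  c=9: 9 × 0.332 = 2.988
Maximum at c = 7 (3.332 independent young).

7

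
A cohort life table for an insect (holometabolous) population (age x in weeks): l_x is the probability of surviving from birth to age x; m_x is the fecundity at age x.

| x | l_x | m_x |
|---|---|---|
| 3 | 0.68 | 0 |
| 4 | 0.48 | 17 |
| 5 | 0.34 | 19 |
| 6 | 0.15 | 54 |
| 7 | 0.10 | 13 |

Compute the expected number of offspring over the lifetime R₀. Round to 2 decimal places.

24.02

R₀ = Σ l_x m_x:
  age 3: 0.68 × 0 = 0.0000
  age 4: 0.48 × 17 = 8.1600
  age 5: 0.34 × 19 = 6.4600
  age 6: 0.15 × 54 = 8.1000
  age 7: 0.10 × 13 = 1.3000
R₀ = 0.0000 + 8.1600 + 6.4600 + 8.1000 + 1.3000 = 24.0200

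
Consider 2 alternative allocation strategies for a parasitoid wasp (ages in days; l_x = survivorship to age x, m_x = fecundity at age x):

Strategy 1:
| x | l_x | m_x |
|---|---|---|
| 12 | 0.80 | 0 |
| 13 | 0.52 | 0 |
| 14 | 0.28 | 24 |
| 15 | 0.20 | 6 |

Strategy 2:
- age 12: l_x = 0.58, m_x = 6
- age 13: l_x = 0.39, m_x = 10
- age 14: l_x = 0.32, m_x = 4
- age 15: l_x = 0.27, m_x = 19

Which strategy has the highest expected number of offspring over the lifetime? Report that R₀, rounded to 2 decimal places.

13.79

Strategy 1: R₀ = 0.80×0 + 0.52×0 + 0.28×24 + 0.20×6 = 7.9200
Strategy 2: R₀ = 0.58×6 + 0.39×10 + 0.32×4 + 0.27×19 = 13.7900
Highest R₀: strategy 2 with 13.7900.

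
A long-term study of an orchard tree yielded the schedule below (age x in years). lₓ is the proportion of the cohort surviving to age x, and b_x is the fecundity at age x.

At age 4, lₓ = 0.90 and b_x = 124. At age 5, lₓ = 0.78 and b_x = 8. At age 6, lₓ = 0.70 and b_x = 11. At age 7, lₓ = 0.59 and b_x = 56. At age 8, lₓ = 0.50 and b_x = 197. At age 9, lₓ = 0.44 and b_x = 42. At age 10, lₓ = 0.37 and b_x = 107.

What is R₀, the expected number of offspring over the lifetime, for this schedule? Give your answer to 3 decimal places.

R₀ = Σ lₓ b_x:
  age 4: 0.90 × 124 = 111.6000
  age 5: 0.78 × 8 = 6.2400
  age 6: 0.70 × 11 = 7.7000
  age 7: 0.59 × 56 = 33.0400
  age 8: 0.50 × 197 = 98.5000
  age 9: 0.44 × 42 = 18.4800
  age 10: 0.37 × 107 = 39.5900
R₀ = 111.6000 + 6.2400 + 7.7000 + 33.0400 + 98.5000 + 18.4800 + 39.5900 = 315.1500

315.150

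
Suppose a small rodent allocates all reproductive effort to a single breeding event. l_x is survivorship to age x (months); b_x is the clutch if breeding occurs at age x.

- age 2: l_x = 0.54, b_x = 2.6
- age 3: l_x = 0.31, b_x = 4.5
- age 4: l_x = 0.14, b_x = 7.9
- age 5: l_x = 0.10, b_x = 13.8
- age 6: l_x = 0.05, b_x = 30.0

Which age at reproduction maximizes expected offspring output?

Expected offspring if breeding at age x = l_x × b_x:
  age 2: 0.54 × 2.6 = 1.404
  age 3: 0.31 × 4.5 = 1.395
  age 4: 0.14 × 7.9 = 1.106
  age 5: 0.10 × 13.8 = 1.380
  age 6: 0.05 × 30.0 = 1.500
Maximum at age 6 (1.500).

6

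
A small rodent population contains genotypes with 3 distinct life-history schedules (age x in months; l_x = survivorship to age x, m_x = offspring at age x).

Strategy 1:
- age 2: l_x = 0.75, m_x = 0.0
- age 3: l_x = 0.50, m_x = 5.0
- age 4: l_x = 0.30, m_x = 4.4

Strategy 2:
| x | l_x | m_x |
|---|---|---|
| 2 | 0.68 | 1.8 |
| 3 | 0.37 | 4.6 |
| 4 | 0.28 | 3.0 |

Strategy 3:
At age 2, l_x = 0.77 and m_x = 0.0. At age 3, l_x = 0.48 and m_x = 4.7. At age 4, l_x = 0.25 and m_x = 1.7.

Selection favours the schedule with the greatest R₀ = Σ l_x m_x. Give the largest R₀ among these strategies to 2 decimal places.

3.82

Strategy 1: R₀ = 0.75×0.0 + 0.50×5.0 + 0.30×4.4 = 3.8200
Strategy 2: R₀ = 0.68×1.8 + 0.37×4.6 + 0.28×3.0 = 3.7660
Strategy 3: R₀ = 0.77×0.0 + 0.48×4.7 + 0.25×1.7 = 2.6810
Highest R₀: strategy 1 with 3.8200.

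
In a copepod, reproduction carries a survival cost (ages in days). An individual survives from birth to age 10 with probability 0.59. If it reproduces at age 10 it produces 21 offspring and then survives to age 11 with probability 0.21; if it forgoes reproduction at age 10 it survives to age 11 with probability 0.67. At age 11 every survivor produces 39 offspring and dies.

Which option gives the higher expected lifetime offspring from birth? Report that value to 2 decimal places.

17.22

breed at age 10: R₀ = 0.59 × (21 + 0.21 × 39) = 0.59 × 29.1900 = 17.2221
delay to age 11: R₀ = 0.59 × (0.67 × 39) = 0.59 × 26.1300 = 15.4167
Higher: breed at age 10 (17.2221).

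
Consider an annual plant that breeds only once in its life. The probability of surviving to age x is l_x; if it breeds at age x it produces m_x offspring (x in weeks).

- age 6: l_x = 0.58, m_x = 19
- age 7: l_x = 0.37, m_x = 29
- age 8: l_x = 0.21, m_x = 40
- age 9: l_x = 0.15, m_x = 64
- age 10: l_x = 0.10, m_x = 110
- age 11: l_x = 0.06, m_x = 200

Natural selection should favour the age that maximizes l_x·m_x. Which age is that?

11

Expected offspring if breeding at age x = l_x × m_x:
  age 6: 0.58 × 19 = 11.020
  age 7: 0.37 × 29 = 10.730
  age 8: 0.21 × 40 = 8.400
  age 9: 0.15 × 64 = 9.600
  age 10: 0.10 × 110 = 11.000
  age 11: 0.06 × 200 = 12.000
Maximum at age 11 (12.000).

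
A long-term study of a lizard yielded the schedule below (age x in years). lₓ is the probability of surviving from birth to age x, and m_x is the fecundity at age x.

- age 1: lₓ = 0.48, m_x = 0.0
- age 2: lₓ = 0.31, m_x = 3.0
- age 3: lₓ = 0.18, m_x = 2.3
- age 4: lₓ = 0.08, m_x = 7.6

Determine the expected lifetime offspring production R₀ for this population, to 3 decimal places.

R₀ = Σ lₓ m_x:
  age 1: 0.48 × 0.0 = 0.0000
  age 2: 0.31 × 3.0 = 0.9300
  age 3: 0.18 × 2.3 = 0.4140
  age 4: 0.08 × 7.6 = 0.6080
R₀ = 0.0000 + 0.9300 + 0.4140 + 0.6080 = 1.9520

1.952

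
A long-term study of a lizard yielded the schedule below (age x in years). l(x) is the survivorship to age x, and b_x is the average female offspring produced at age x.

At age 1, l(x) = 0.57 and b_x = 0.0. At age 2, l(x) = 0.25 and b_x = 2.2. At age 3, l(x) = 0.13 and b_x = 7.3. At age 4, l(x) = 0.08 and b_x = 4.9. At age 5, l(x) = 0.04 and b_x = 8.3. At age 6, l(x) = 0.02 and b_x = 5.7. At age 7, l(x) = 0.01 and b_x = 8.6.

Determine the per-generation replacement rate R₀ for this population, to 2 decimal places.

2.42

R₀ = Σ l(x) b_x:
  age 1: 0.57 × 0.0 = 0.0000
  age 2: 0.25 × 2.2 = 0.5500
  age 3: 0.13 × 7.3 = 0.9490
  age 4: 0.08 × 4.9 = 0.3920
  age 5: 0.04 × 8.3 = 0.3320
  age 6: 0.02 × 5.7 = 0.1140
  age 7: 0.01 × 8.6 = 0.0860
R₀ = 0.0000 + 0.5500 + 0.9490 + 0.3920 + 0.3320 + 0.1140 + 0.0860 = 2.4230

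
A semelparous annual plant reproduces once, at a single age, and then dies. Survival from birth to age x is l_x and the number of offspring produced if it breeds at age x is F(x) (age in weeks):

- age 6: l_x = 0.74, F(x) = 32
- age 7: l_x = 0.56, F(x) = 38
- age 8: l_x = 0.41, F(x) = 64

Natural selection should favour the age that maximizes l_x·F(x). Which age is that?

8

Expected offspring if breeding at age x = l_x × F(x):
  age 6: 0.74 × 32 = 23.680
  age 7: 0.56 × 38 = 21.280
  age 8: 0.41 × 64 = 26.240
Maximum at age 8 (26.240).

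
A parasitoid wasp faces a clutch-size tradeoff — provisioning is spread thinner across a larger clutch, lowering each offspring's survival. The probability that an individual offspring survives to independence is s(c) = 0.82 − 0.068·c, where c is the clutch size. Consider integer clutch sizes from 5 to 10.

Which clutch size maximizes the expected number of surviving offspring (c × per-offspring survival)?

Expected surviving offspring = c × s(c):
  c=5: 5 × 0.480 = 2.400
  c=6: 6 × 0.412 = 2.472
  c=7: 7 × 0.344 = 2.408
  c=8: 8 × 0.276 = 2.208
  c=9: 9 × 0.208 = 1.872
  c=10: 10 × 0.140 = 1.400
Maximum at c = 6 (2.472 surviving offspring).

6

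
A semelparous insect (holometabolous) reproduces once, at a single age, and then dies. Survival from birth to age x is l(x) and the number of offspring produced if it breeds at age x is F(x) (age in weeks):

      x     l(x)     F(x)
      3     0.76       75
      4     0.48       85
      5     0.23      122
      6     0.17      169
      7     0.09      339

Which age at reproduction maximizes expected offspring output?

Expected offspring if breeding at age x = l(x) × F(x):
  age 3: 0.76 × 75 = 57.000
  age 4: 0.48 × 85 = 40.800
  age 5: 0.23 × 122 = 28.060
  age 6: 0.17 × 169 = 28.730
  age 7: 0.09 × 339 = 30.510
Maximum at age 3 (57.000).

3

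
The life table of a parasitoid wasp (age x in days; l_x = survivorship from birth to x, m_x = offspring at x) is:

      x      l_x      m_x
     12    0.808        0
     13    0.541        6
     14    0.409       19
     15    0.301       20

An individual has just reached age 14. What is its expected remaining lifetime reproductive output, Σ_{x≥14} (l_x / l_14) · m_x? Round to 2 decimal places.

l_14 = 0.409. Conditional survival from age 14 to x is l_x / l_14.
  x=14: (0.409/0.409) × 19 = 19.0000
  x=15: (0.301/0.409) × 20 = 14.7188
Sum = 19.0000 + 14.7188 = 33.7188

33.72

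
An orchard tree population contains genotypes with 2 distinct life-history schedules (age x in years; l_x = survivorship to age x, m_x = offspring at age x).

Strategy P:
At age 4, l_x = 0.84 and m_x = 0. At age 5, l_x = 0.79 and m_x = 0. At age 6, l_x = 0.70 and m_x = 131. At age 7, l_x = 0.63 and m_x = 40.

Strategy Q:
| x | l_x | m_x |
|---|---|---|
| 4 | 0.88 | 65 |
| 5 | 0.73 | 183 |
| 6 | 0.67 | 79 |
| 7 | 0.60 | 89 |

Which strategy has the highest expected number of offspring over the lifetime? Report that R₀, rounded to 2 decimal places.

297.12

Strategy P: R₀ = 0.84×0 + 0.79×0 + 0.70×131 + 0.63×40 = 116.9000
Strategy Q: R₀ = 0.88×65 + 0.73×183 + 0.67×79 + 0.60×89 = 297.1200
Highest R₀: strategy Q with 297.1200.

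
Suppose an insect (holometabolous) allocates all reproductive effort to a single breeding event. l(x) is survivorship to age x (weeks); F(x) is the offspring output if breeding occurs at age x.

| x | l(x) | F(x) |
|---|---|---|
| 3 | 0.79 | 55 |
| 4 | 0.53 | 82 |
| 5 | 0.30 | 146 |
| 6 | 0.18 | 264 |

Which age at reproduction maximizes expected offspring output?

Expected offspring if breeding at age x = l(x) × F(x):
  age 3: 0.79 × 55 = 43.450
  age 4: 0.53 × 82 = 43.460
  age 5: 0.30 × 146 = 43.800
  age 6: 0.18 × 264 = 47.520
Maximum at age 6 (47.520).

6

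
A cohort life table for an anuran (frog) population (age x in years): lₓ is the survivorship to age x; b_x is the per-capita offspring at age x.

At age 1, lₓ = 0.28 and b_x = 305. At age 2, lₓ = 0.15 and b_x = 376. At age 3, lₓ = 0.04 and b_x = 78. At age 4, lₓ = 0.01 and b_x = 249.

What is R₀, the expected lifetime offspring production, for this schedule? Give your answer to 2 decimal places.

R₀ = Σ lₓ b_x:
  age 1: 0.28 × 305 = 85.4000
  age 2: 0.15 × 376 = 56.4000
  age 3: 0.04 × 78 = 3.1200
  age 4: 0.01 × 249 = 2.4900
R₀ = 85.4000 + 56.4000 + 3.1200 + 2.4900 = 147.4100

147.41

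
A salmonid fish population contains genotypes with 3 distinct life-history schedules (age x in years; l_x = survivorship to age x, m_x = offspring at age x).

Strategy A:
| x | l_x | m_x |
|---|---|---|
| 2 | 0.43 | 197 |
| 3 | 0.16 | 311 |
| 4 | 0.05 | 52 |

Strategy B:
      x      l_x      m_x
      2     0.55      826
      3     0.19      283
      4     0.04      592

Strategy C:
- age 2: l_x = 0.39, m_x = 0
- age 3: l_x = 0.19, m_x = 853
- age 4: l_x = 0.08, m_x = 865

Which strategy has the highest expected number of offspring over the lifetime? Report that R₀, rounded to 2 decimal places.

531.75

Strategy A: R₀ = 0.43×197 + 0.16×311 + 0.05×52 = 137.0700
Strategy B: R₀ = 0.55×826 + 0.19×283 + 0.04×592 = 531.7500
Strategy C: R₀ = 0.39×0 + 0.19×853 + 0.08×865 = 231.2700
Highest R₀: strategy B with 531.7500.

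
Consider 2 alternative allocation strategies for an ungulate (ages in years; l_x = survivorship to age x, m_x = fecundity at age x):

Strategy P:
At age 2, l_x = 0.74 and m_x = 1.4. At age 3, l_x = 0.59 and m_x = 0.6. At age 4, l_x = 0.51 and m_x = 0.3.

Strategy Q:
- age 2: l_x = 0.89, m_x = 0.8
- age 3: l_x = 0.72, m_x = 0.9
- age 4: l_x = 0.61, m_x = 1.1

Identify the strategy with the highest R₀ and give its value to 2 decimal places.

2.03

Strategy P: R₀ = 0.74×1.4 + 0.59×0.6 + 0.51×0.3 = 1.5430
Strategy Q: R₀ = 0.89×0.8 + 0.72×0.9 + 0.61×1.1 = 2.0310
Highest R₀: strategy Q with 2.0310.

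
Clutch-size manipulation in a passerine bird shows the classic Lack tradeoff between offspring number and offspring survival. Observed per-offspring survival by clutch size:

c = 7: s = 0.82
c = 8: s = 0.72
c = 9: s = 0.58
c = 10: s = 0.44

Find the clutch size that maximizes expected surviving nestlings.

Expected surviving nestlings = c × s(c):
  c=7: 7 × 0.82 = 5.740
  c=8: 8 × 0.72 = 5.760
  c=9: 9 × 0.58 = 5.220
  c=10: 10 × 0.44 = 4.400
Maximum at c = 8 (5.760 surviving nestlings).

8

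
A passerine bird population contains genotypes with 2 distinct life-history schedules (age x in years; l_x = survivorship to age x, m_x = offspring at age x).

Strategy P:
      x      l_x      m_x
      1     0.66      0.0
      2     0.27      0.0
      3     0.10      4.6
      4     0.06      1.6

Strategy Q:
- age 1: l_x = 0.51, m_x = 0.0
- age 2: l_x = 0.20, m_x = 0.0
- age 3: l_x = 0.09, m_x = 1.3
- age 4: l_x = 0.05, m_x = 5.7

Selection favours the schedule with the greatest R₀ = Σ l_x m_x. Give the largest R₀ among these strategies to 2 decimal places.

Strategy P: R₀ = 0.66×0.0 + 0.27×0.0 + 0.10×4.6 + 0.06×1.6 = 0.5560
Strategy Q: R₀ = 0.51×0.0 + 0.20×0.0 + 0.09×1.3 + 0.05×5.7 = 0.4020
Highest R₀: strategy P with 0.5560.

0.56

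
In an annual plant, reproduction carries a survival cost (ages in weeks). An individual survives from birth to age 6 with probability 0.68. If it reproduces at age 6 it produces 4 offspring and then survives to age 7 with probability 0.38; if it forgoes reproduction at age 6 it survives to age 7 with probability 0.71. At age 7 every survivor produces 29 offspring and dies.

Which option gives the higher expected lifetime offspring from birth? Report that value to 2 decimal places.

breed at age 6: R₀ = 0.68 × (4 + 0.38 × 29) = 0.68 × 15.0200 = 10.2136
delay to age 7: R₀ = 0.68 × (0.71 × 29) = 0.68 × 20.5900 = 14.0012
Higher: delay to age 7 (14.0012).

14.00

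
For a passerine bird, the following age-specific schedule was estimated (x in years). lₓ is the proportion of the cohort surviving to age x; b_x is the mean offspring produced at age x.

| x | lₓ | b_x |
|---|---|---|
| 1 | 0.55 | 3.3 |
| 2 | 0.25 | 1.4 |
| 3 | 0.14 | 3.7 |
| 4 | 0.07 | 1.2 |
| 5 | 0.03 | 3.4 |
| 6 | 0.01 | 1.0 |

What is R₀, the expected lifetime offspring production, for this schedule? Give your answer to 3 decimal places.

R₀ = Σ lₓ b_x:
  age 1: 0.55 × 3.3 = 1.8150
  age 2: 0.25 × 1.4 = 0.3500
  age 3: 0.14 × 3.7 = 0.5180
  age 4: 0.07 × 1.2 = 0.0840
  age 5: 0.03 × 3.4 = 0.1020
  age 6: 0.01 × 1.0 = 0.0100
R₀ = 1.8150 + 0.3500 + 0.5180 + 0.0840 + 0.1020 + 0.0100 = 2.8790

2.879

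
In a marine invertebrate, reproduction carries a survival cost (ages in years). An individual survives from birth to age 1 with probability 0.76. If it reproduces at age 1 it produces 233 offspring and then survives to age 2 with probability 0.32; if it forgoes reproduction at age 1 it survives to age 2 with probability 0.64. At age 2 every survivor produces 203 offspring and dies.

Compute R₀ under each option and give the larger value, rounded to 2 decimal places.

226.45

breed at age 1: R₀ = 0.76 × (233 + 0.32 × 203) = 0.76 × 297.9600 = 226.4496
delay to age 2: R₀ = 0.76 × (0.64 × 203) = 0.76 × 129.9200 = 98.7392
Higher: breed at age 1 (226.4496).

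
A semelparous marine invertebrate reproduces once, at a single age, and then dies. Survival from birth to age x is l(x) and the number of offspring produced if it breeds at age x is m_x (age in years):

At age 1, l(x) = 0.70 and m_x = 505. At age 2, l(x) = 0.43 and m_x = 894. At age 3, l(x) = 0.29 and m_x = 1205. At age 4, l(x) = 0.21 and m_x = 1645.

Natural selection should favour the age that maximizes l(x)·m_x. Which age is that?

2

Expected offspring if breeding at age x = l(x) × m_x:
  age 1: 0.70 × 505 = 353.500
  age 2: 0.43 × 894 = 384.420
  age 3: 0.29 × 1205 = 349.450
  age 4: 0.21 × 1645 = 345.450
Maximum at age 2 (384.420).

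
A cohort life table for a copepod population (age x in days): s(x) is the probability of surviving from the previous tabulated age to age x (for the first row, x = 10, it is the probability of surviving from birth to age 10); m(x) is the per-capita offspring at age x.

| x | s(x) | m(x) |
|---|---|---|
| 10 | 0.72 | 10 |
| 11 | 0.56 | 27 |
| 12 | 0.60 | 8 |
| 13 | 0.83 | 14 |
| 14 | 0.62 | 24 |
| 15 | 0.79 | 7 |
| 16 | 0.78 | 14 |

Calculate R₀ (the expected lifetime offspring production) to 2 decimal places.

Survivorship from birth: l_x = s_10·s_11·…·s_x.
  l_10 = 0.72000
  l_11 = 0.40320
  l_12 = 0.24192
  l_13 = 0.20079
  l_14 = 0.12449
  l_15 = 0.09835
  l_16 = 0.07671
R₀ = Σ l_x m(x):
  age 10: 0.72000 × 10 = 7.2000
  age 11: 0.40320 × 27 = 10.8864
  age 12: 0.24192 × 8 = 1.9354
  age 13: 0.20079 × 14 = 2.8111
  age 14: 0.12449 × 24 = 2.9878
  age 15: 0.09835 × 7 = 0.6885
  age 16: 0.07671 × 14 = 1.0739
R₀ = 7.2000 + 10.8864 + 1.9354 + 2.8111 + 2.9878 + 0.6885 + 1.0739 = 27.5830

27.58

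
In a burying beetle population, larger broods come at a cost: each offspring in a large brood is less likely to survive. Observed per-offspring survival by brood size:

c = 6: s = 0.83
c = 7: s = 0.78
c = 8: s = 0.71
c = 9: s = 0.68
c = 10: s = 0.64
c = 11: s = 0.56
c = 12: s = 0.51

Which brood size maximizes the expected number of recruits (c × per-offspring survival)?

Expected recruits = c × s(c):
  c=6: 6 × 0.83 = 4.980
  c=7: 7 × 0.78 = 5.460
  c=8: 8 × 0.71 = 5.680
  c=9: 9 × 0.68 = 6.120
  c=10: 10 × 0.64 = 6.400
  c=11: 11 × 0.56 = 6.160
  c=12: 12 × 0.51 = 6.120
Maximum at c = 10 (6.400 recruits).

10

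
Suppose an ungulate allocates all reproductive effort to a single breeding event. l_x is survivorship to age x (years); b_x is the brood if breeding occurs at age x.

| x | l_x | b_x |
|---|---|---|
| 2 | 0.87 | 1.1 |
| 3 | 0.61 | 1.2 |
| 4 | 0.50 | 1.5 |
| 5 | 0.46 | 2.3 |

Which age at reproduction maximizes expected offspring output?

Expected offspring if breeding at age x = l_x × b_x:
  age 2: 0.87 × 1.1 = 0.957
  age 3: 0.61 × 1.2 = 0.732
  age 4: 0.50 × 1.5 = 0.750
  age 5: 0.46 × 2.3 = 1.058
Maximum at age 5 (1.058).

5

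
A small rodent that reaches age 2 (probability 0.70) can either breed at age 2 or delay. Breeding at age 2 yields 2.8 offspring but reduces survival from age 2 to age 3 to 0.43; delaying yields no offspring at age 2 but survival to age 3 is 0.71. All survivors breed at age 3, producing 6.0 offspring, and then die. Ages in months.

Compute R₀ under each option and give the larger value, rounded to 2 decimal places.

3.77

breed at age 2: R₀ = 0.70 × (2.8 + 0.43 × 6.0) = 0.70 × 5.3800 = 3.7660
delay to age 3: R₀ = 0.70 × (0.71 × 6.0) = 0.70 × 4.2600 = 2.9820
Higher: breed at age 2 (3.7660).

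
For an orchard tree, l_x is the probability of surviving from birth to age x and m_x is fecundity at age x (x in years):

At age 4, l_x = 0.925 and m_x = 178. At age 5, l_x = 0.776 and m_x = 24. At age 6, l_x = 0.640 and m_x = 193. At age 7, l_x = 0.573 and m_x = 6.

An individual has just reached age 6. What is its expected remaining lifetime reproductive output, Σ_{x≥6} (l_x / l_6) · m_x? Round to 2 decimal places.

l_6 = 0.640. Conditional survival from age 6 to x is l_x / l_6.
  x=6: (0.640/0.640) × 193 = 193.0000
  x=7: (0.573/0.640) × 6 = 5.3719
Sum = 193.0000 + 5.3719 = 198.3719

198.37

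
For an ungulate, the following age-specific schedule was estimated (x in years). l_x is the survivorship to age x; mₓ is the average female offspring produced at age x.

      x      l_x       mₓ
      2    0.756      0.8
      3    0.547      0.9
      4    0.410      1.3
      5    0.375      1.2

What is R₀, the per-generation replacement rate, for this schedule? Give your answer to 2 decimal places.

R₀ = Σ l_x mₓ:
  age 2: 0.756 × 0.8 = 0.6048
  age 3: 0.547 × 0.9 = 0.4923
  age 4: 0.410 × 1.3 = 0.5330
  age 5: 0.375 × 1.2 = 0.4500
R₀ = 0.6048 + 0.4923 + 0.5330 + 0.4500 = 2.0801

2.08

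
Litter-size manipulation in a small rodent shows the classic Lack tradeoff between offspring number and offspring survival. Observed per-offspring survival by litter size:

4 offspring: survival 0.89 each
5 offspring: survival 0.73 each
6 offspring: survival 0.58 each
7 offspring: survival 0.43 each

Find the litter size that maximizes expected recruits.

5

Expected recruits = c × s(c):
  c=4: 4 × 0.89 = 3.560
  c=5: 5 × 0.73 = 3.650
  c=6: 6 × 0.58 = 3.480
  c=7: 7 × 0.43 = 3.010
Maximum at c = 5 (3.650 recruits).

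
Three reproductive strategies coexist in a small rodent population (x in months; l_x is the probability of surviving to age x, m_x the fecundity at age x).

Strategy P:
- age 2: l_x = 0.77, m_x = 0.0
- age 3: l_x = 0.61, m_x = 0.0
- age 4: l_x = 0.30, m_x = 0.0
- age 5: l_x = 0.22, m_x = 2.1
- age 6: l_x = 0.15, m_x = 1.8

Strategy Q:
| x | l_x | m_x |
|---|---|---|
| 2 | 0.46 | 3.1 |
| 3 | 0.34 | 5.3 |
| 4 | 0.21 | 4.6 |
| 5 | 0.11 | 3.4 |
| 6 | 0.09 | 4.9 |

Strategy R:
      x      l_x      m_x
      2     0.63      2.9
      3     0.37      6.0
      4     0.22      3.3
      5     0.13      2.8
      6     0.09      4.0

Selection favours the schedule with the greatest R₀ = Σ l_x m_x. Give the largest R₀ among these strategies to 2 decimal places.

5.50

Strategy P: R₀ = 0.77×0.0 + 0.61×0.0 + 0.30×0.0 + 0.22×2.1 + 0.15×1.8 = 0.7320
Strategy Q: R₀ = 0.46×3.1 + 0.34×5.3 + 0.21×4.6 + 0.11×3.4 + 0.09×4.9 = 5.0090
Strategy R: R₀ = 0.63×2.9 + 0.37×6.0 + 0.22×3.3 + 0.13×2.8 + 0.09×4.0 = 5.4970
Highest R₀: strategy R with 5.4970.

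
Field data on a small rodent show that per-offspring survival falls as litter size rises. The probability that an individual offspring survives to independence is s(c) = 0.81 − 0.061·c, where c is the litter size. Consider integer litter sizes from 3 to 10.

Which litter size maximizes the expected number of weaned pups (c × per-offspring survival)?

7

Expected weaned pups = c × s(c):
  c=3: 3 × 0.627 = 1.881
  c=4: 4 × 0.566 = 2.264
  c=5: 5 × 0.505 = 2.525
  c=6: 6 × 0.444 = 2.664
  c=7: 7 × 0.383 = 2.681
  c=8: 8 × 0.322 = 2.576
  c=9: 9 × 0.261 = 2.349
  c=10: 10 × 0.200 = 2.000
Maximum at c = 7 (2.681 weaned pups).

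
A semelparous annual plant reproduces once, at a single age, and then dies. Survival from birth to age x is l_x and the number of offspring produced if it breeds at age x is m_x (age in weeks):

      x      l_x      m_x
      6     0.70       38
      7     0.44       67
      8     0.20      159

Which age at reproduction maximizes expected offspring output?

8

Expected offspring if breeding at age x = l_x × m_x:
  age 6: 0.70 × 38 = 26.600
  age 7: 0.44 × 67 = 29.480
  age 8: 0.20 × 159 = 31.800
Maximum at age 8 (31.800).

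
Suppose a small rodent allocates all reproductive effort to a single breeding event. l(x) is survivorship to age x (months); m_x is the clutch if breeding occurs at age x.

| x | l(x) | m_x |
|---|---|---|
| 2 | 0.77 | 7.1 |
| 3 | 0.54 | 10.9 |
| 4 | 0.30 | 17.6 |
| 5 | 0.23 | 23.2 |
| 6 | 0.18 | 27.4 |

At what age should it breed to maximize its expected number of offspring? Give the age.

3

Expected offspring if breeding at age x = l(x) × m_x:
  age 2: 0.77 × 7.1 = 5.467
  age 3: 0.54 × 10.9 = 5.886
  age 4: 0.30 × 17.6 = 5.280
  age 5: 0.23 × 23.2 = 5.336
  age 6: 0.18 × 27.4 = 4.932
Maximum at age 3 (5.886).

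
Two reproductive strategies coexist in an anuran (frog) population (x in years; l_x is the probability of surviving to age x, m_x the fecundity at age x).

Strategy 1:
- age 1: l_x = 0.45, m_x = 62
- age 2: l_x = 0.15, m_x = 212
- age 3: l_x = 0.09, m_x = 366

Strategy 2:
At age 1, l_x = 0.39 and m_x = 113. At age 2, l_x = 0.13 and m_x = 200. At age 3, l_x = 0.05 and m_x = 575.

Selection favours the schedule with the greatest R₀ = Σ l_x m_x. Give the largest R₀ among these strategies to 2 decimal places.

98.82

Strategy 1: R₀ = 0.45×62 + 0.15×212 + 0.09×366 = 92.6400
Strategy 2: R₀ = 0.39×113 + 0.13×200 + 0.05×575 = 98.8200
Highest R₀: strategy 2 with 98.8200.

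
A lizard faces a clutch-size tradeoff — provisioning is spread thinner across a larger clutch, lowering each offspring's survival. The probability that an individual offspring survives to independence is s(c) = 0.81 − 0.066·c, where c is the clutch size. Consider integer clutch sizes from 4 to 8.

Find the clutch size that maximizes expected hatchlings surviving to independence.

6

Expected hatchlings surviving to independence = c × s(c):
  c=4: 4 × 0.546 = 2.184
  c=5: 5 × 0.480 = 2.400
  c=6: 6 × 0.414 = 2.484
  c=7: 7 × 0.348 = 2.436
  c=8: 8 × 0.282 = 2.256
Maximum at c = 6 (2.484 hatchlings surviving to independence).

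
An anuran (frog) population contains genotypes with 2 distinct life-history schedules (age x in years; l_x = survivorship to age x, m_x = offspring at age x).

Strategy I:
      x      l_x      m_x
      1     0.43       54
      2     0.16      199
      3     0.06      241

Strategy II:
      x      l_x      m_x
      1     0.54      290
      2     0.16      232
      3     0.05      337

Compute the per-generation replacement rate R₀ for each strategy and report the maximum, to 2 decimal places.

210.57

Strategy I: R₀ = 0.43×54 + 0.16×199 + 0.06×241 = 69.5200
Strategy II: R₀ = 0.54×290 + 0.16×232 + 0.05×337 = 210.5700
Highest R₀: strategy II with 210.5700.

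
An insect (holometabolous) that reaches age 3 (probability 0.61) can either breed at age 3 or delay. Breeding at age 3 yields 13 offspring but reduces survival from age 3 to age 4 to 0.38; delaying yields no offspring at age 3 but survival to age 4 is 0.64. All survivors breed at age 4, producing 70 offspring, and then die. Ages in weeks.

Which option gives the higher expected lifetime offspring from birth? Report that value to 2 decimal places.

breed at age 3: R₀ = 0.61 × (13 + 0.38 × 70) = 0.61 × 39.6000 = 24.1560
delay to age 4: R₀ = 0.61 × (0.64 × 70) = 0.61 × 44.8000 = 27.3280
Higher: delay to age 4 (27.3280).

27.33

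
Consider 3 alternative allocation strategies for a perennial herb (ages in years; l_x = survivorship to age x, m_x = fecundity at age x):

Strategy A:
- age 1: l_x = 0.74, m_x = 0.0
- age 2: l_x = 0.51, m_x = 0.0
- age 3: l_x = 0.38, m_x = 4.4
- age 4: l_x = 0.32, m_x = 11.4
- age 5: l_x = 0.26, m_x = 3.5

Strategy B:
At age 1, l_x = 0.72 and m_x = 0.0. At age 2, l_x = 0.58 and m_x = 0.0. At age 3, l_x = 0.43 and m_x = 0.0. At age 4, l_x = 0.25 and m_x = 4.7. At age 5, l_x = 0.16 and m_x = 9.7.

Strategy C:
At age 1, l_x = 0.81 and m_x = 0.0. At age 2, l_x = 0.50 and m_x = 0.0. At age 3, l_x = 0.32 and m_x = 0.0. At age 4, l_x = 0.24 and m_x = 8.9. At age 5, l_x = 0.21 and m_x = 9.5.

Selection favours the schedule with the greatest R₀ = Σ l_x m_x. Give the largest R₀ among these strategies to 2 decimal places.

Strategy A: R₀ = 0.74×0.0 + 0.51×0.0 + 0.38×4.4 + 0.32×11.4 + 0.26×3.5 = 6.2300
Strategy B: R₀ = 0.72×0.0 + 0.58×0.0 + 0.43×0.0 + 0.25×4.7 + 0.16×9.7 = 2.7270
Strategy C: R₀ = 0.81×0.0 + 0.50×0.0 + 0.32×0.0 + 0.24×8.9 + 0.21×9.5 = 4.1310
Highest R₀: strategy A with 6.2300.

6.23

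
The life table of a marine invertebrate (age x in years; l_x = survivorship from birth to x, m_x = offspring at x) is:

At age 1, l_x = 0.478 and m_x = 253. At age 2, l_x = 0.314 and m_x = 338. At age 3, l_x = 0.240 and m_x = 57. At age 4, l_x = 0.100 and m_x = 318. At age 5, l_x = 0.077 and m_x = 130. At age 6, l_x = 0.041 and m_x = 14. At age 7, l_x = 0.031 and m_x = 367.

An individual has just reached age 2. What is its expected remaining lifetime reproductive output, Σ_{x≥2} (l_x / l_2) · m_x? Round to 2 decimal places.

l_2 = 0.314. Conditional survival from age 2 to x is l_x / l_2.
  x=2: (0.314/0.314) × 338 = 338.0000
  x=3: (0.240/0.314) × 57 = 43.5669
  x=4: (0.100/0.314) × 318 = 101.2739
  x=5: (0.077/0.314) × 130 = 31.8790
  x=6: (0.041/0.314) × 14 = 1.8280
  x=7: (0.031/0.314) × 367 = 36.2325
Sum = 338.0000 + 43.5669 + 101.2739 + 31.8790 + 1.8280 + 36.2325 = 552.7803

552.78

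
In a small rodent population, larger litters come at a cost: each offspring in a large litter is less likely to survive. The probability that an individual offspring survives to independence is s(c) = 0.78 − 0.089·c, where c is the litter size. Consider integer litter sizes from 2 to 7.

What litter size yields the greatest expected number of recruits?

Expected recruits = c × s(c):
  c=2: 2 × 0.602 = 1.204
  c=3: 3 × 0.513 = 1.539
  c=4: 4 × 0.424 = 1.696
  c=5: 5 × 0.335 = 1.675
  c=6: 6 × 0.246 = 1.476
  c=7: 7 × 0.157 = 1.099
Maximum at c = 4 (1.696 recruits).

4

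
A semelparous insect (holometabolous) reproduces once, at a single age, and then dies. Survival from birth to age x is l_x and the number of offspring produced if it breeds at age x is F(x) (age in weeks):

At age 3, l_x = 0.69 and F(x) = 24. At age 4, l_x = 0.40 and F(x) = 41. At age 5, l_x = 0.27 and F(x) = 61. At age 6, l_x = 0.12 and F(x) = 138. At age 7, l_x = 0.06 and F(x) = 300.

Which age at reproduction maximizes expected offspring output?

Expected offspring if breeding at age x = l_x × F(x):
  age 3: 0.69 × 24 = 16.560
  age 4: 0.40 × 41 = 16.400
  age 5: 0.27 × 61 = 16.470
  age 6: 0.12 × 138 = 16.560
  age 7: 0.06 × 300 = 18.000
Maximum at age 7 (18.000).

7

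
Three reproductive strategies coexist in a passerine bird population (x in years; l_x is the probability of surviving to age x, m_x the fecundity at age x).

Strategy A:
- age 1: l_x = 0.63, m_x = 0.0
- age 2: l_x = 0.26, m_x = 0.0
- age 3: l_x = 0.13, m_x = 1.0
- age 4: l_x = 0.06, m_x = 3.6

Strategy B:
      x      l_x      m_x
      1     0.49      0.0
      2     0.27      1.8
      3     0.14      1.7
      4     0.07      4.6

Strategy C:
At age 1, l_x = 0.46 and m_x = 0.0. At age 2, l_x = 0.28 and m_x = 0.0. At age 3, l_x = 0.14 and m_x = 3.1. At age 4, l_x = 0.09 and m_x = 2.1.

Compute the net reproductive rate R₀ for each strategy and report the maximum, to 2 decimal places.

1.05

Strategy A: R₀ = 0.63×0.0 + 0.26×0.0 + 0.13×1.0 + 0.06×3.6 = 0.3460
Strategy B: R₀ = 0.49×0.0 + 0.27×1.8 + 0.14×1.7 + 0.07×4.6 = 1.0460
Strategy C: R₀ = 0.46×0.0 + 0.28×0.0 + 0.14×3.1 + 0.09×2.1 = 0.6230
Highest R₀: strategy B with 1.0460.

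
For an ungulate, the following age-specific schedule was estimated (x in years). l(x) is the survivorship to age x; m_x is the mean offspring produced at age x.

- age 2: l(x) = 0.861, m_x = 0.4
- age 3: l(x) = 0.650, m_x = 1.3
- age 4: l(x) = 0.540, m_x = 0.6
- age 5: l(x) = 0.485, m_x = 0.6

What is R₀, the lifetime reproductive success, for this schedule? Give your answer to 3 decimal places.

1.804

R₀ = Σ l(x) m_x:
  age 2: 0.861 × 0.4 = 0.3444
  age 3: 0.650 × 1.3 = 0.8450
  age 4: 0.540 × 0.6 = 0.3240
  age 5: 0.485 × 0.6 = 0.2910
R₀ = 0.3444 + 0.8450 + 0.3240 + 0.2910 = 1.8044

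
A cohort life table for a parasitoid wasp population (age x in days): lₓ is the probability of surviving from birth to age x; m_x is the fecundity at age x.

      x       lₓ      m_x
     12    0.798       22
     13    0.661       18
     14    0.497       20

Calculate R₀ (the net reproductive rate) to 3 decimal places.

R₀ = Σ lₓ m_x:
  age 12: 0.798 × 22 = 17.5560
  age 13: 0.661 × 18 = 11.8980
  age 14: 0.497 × 20 = 9.9400
R₀ = 17.5560 + 11.8980 + 9.9400 = 39.3940

39.394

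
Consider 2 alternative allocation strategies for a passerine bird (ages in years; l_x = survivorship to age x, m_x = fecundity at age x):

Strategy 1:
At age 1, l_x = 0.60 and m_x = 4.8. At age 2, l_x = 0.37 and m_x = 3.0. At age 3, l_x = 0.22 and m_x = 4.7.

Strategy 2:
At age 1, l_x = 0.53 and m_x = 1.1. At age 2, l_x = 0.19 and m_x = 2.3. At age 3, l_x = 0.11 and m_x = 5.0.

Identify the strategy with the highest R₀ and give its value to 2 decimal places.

Strategy 1: R₀ = 0.60×4.8 + 0.37×3.0 + 0.22×4.7 = 5.0240
Strategy 2: R₀ = 0.53×1.1 + 0.19×2.3 + 0.11×5.0 = 1.5700
Highest R₀: strategy 1 with 5.0240.

5.02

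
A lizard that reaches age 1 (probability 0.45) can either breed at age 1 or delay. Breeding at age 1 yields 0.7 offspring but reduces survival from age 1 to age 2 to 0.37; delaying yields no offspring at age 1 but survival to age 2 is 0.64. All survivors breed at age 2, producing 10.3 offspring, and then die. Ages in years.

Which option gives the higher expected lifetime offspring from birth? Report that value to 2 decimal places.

2.97

breed at age 1: R₀ = 0.45 × (0.7 + 0.37 × 10.3) = 0.45 × 4.5110 = 2.0299
delay to age 2: R₀ = 0.45 × (0.64 × 10.3) = 0.45 × 6.5920 = 2.9664
Higher: delay to age 2 (2.9664).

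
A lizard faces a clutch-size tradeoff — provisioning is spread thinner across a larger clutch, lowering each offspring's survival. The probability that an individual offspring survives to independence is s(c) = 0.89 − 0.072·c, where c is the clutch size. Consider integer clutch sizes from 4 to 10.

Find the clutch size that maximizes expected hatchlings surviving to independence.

Expected hatchlings surviving to independence = c × s(c):
  c=4: 4 × 0.602 = 2.408
  c=5: 5 × 0.530 = 2.650
  c=6: 6 × 0.458 = 2.748
  c=7: 7 × 0.386 = 2.702
  c=8: 8 × 0.314 = 2.512
  c=9: 9 × 0.242 = 2.178
  c=10: 10 × 0.170 = 1.700
Maximum at c = 6 (2.748 hatchlings surviving to independence).

6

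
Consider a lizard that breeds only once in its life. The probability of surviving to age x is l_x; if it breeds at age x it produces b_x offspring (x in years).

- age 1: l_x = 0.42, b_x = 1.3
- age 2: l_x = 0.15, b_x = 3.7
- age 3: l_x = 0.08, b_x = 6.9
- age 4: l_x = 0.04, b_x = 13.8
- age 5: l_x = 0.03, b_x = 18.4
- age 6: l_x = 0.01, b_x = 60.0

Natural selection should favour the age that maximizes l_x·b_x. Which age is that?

Expected offspring if breeding at age x = l_x × b_x:
  age 1: 0.42 × 1.3 = 0.546
  age 2: 0.15 × 3.7 = 0.555
  age 3: 0.08 × 6.9 = 0.552
  age 4: 0.04 × 13.8 = 0.552
  age 5: 0.03 × 18.4 = 0.552
  age 6: 0.01 × 60.0 = 0.600
Maximum at age 6 (0.600).

6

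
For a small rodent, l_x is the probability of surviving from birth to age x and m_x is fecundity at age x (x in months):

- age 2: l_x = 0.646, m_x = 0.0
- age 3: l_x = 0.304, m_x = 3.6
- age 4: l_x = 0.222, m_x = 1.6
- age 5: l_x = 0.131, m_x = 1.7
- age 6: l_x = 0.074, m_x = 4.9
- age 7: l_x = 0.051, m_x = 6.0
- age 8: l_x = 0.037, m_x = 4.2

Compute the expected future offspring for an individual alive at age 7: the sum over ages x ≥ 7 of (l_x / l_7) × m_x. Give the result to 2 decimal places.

9.05

l_7 = 0.051. Conditional survival from age 7 to x is l_x / l_7.
  x=7: (0.051/0.051) × 6.0 = 6.0000
  x=8: (0.037/0.051) × 4.2 = 3.0471
Sum = 6.0000 + 3.0471 = 9.0471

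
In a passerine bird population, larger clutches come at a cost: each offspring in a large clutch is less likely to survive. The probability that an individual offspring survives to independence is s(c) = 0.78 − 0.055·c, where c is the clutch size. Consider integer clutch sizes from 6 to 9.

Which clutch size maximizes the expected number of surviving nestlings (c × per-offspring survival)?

7

Expected surviving nestlings = c × s(c):
  c=6: 6 × 0.450 = 2.700
  c=7: 7 × 0.395 = 2.765
  c=8: 8 × 0.340 = 2.720
  c=9: 9 × 0.285 = 2.565
Maximum at c = 7 (2.765 surviving nestlings).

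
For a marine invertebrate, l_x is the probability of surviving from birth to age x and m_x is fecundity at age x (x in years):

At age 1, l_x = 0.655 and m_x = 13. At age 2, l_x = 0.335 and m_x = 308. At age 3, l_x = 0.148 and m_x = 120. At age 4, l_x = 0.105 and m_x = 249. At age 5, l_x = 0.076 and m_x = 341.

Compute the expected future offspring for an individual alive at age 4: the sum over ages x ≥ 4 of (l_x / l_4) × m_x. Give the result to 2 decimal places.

495.82

l_4 = 0.105. Conditional survival from age 4 to x is l_x / l_4.
  x=4: (0.105/0.105) × 249 = 249.0000
  x=5: (0.076/0.105) × 341 = 246.8190
Sum = 249.0000 + 246.8190 = 495.8190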